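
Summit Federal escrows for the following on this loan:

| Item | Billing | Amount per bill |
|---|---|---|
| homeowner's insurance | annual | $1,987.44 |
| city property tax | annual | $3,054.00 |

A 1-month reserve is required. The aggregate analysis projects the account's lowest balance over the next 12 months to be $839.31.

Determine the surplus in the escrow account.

$419.19

Homeowner's insurance = $1,987.44/yr
City property tax = $3,054.00/yr
Combined annual = $5,041.44
Base monthly escrow = $5,041.44 / 12 = $420.12
Cushion = 1 × $420.12 = $420.12
Excess over cushion: $839.31 − $420.12 = $419.19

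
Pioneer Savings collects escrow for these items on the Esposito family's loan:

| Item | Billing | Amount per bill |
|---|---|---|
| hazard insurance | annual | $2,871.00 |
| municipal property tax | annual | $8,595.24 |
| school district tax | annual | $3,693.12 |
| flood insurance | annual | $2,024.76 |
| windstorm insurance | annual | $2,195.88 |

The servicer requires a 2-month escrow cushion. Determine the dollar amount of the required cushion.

$3,230.00

Hazard insurance — $2,871.00/yr
Municipal property tax — $8,595.24/yr
School district tax — $3,693.12/yr
Flood insurance — $2,024.76/yr
Windstorm insurance — $2,195.88/yr
Combined annual = $2,871.00 + $8,595.24 + $3,693.12 + $2,024.76 + $2,195.88 = $19,380.00
Per month = $19,380.00 ÷ 12 = $1,615.00
Required cushion = 2 × $1,615.00 = $3,230.00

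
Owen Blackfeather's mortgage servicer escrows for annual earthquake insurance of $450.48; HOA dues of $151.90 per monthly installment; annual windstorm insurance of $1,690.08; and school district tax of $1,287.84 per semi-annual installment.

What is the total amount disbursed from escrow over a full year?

$6,539.04

Earthquake insurance — $450.48 annually
HOA dues — $151.90 × 12 = $1,822.80 annually
Windstorm insurance — $1,690.08 annually
School district tax — $1,287.84 × 2 = $2,575.68 annually
Total annual escrow = $6,539.04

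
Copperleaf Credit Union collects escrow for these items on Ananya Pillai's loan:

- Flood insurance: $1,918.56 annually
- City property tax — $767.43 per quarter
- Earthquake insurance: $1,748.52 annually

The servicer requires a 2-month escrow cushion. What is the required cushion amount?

Flood insurance: $1,918.56
City property tax: $767.43 × 4 = $3,069.72
Earthquake insurance: $1,748.52
Total annual escrow = $6,736.80
Per month = $6,736.80 ÷ 12 = $561.40
Reserve = 2 × $561.40 = $1,122.80

$1,122.80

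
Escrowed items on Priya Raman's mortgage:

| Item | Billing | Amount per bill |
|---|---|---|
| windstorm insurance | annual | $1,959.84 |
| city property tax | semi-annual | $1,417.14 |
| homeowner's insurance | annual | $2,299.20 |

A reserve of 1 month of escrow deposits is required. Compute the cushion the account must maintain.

$591.11

Windstorm insurance = $1,959.84 per year
City property tax = $1,417.14 × 2 = $2,834.28 per year
Homeowner's insurance = $2,299.20 per year
Total per year = $7,093.32
Monthly = $7,093.32 ÷ 12 = $591.11
Required cushion = 1 × $591.11 = $591.11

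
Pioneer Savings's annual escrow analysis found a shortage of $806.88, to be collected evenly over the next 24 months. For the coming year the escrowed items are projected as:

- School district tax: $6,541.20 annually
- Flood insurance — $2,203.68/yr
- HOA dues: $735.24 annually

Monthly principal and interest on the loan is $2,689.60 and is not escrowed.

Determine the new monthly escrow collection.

School district tax = $6,541.20
Flood insurance = $2,203.68
HOA dues = $735.24
Total annual escrow = $6,541.20 + $2,203.68 + $735.24 = $9,480.12
Monthly escrow = $9,480.12 / 12 = $790.01
Shortage per month = $806.88 ÷ 24 = $33.62
New monthly escrow = $790.01 + $33.62 = $823.63

$823.63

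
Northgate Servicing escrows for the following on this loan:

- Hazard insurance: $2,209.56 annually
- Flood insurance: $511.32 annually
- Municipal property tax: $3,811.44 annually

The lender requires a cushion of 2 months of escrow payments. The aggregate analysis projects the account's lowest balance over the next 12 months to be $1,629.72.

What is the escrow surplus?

$541.00

Hazard insurance = $2,209.56 annually
Flood insurance = $511.32 annually
Municipal property tax = $3,811.44 annually
Total annual escrow = $2,209.56 + $511.32 + $3,811.44 = $6,532.32
Monthly = $6,532.32 ÷ 12 = $544.36
Required reserve = 2 × $544.36 = $1,088.72
Surplus = $1,629.72 − $1,088.72 = $541.00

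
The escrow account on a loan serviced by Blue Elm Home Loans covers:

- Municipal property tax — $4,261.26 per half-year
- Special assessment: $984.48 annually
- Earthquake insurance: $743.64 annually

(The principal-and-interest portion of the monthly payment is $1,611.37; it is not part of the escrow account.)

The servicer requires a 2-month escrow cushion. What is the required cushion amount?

$1,708.44

Municipal property tax = $4,261.26 × 2 = $8,522.52/yr
Special assessment = $984.48/yr
Earthquake insurance = $743.64/yr
Total per year = $8,522.52 + $984.48 + $743.64 = $10,250.64
Monthly escrow = $10,250.64 ÷ 12 = $854.22
Cushion = 2 × $854.22 = $1,708.44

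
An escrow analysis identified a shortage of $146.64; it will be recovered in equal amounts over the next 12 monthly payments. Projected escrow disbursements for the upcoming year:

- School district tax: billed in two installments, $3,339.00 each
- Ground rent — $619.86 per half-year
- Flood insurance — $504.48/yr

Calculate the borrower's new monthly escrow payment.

School district tax = $3,339.00 × 2 = $6,678.00
Ground rent = $619.86 × 2 = $1,239.72
Flood insurance = $504.48
Annual escrow total = $8,422.20
Base monthly escrow = $8,422.20 ÷ 12 = $701.85
Shortage per month = $146.64 ÷ 12 = $12.22
New monthly escrow = $701.85 + $12.22 = $714.07

$714.07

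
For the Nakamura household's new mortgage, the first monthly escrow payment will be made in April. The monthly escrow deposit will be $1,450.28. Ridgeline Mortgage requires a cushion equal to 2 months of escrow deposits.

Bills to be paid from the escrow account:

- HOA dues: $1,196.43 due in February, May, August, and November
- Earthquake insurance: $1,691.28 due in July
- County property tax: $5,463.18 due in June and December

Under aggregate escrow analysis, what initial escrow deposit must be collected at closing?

Cushion = 2 × $1,450.28 = $2,900.56
Trial balance (start $0, +$1,450.28 each month, − disbursements):
  Apr: +$1,450.28 → $1,450.28
  May: +$1,450.28 − $1,196.43 → $1,704.13
  Jun: +$1,450.28 − $5,463.18 → -$2,308.77
  Jul: +$1,450.28 − $1,691.28 → -$2,549.77
  Aug: +$1,450.28 − $1,196.43 → -$2,295.92
  Sep: +$1,450.28 → -$845.64
  Oct: +$1,450.28 → $604.64
  Nov: +$1,450.28 − $1,196.43 → $858.49
  Dec: +$1,450.28 − $5,463.18 → -$3,154.41
  Jan: +$1,450.28 → -$1,704.13
  Feb: +$1,450.28 − $1,196.43 → -$1,450.28
  Mar: +$1,450.28 → $0.00
Lowest trial balance = -$3,154.41 (Dec)
Initial deposit = cushion − low point = $2,900.56 − (-$3,154.41) = $6,054.97

$6,054.97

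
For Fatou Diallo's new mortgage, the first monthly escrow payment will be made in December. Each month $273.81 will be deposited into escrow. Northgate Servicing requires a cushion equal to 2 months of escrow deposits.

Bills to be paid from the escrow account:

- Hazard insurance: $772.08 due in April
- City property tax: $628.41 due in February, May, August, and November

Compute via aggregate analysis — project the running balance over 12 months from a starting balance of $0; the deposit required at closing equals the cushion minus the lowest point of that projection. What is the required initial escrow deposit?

Cushion = 2 × $273.81 = $547.62
Trial balance (start $0, +$273.81 each month, − disbursements):
  Dec: +$273.81 → $273.81
  Jan: +$273.81 → $547.62
  Feb: +$273.81 − $628.41 → $193.02
  Mar: +$273.81 → $466.83
  Apr: +$273.81 − $772.08 → -$31.44
  May: +$273.81 − $628.41 → -$386.04
  Jun: +$273.81 → -$112.23
  Jul: +$273.81 → $161.58
  Aug: +$273.81 − $628.41 → -$193.02
  Sep: +$273.81 → $80.79
  Oct: +$273.81 → $354.60
  Nov: +$273.81 − $628.41 → $0.00
Lowest trial balance = -$386.04 (May)
Initial deposit = cushion − low point = $547.62 − (-$386.04) = $933.66

$933.66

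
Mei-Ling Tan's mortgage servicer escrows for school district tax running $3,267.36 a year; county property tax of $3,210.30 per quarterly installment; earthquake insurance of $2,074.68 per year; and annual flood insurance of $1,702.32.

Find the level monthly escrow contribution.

School district tax = $3,267.36/yr
County property tax = $3,210.30 × 4 = $12,841.20/yr
Earthquake insurance = $2,074.68/yr
Flood insurance = $1,702.32/yr
Annual escrow total = $19,885.56
Monthly = $19,885.56 ÷ 12 = $1,657.13

$1,657.13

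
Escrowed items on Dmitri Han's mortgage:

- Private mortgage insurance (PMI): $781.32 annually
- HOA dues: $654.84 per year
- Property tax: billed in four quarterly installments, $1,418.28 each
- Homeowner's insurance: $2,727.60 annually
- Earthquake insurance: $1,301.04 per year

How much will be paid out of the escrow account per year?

$11,137.92

Private mortgage insurance (PMI): $781.32/yr
HOA dues: $654.84/yr
Property tax: $1,418.28 × 4 = $5,673.12/yr
Homeowner's insurance: $2,727.60/yr
Earthquake insurance: $1,301.04/yr
Annual escrow total = $11,137.92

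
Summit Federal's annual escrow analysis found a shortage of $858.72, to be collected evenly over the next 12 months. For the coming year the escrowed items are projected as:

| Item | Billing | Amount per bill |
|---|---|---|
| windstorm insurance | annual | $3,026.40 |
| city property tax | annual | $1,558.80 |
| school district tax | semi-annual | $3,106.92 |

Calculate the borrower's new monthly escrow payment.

Windstorm insurance: $3,026.40 annually
City property tax: $1,558.80 annually
School district tax: $3,106.92 × 2 = $6,213.84 annually
Total annual escrow = $3,026.40 + $1,558.80 + $6,213.84 = $10,799.04
Monthly = $10,799.04 / 12 = $899.92
Shortage spread = $858.72 / 12 = $71.56/mo
Adjusted monthly = $899.92 + $71.56 = $971.48

$971.48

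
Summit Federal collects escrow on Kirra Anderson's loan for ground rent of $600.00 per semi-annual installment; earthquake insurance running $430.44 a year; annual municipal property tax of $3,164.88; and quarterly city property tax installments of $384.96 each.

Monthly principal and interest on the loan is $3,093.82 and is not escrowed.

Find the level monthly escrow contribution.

$527.93

Ground rent: $600.00 × 2 = $1,200.00 annually
Earthquake insurance: $430.44 annually
Municipal property tax: $3,164.88 annually
City property tax: $384.96 × 4 = $1,539.84 annually
Total annual escrow = $6,335.16
Per month = $6,335.16 / 12 = $527.93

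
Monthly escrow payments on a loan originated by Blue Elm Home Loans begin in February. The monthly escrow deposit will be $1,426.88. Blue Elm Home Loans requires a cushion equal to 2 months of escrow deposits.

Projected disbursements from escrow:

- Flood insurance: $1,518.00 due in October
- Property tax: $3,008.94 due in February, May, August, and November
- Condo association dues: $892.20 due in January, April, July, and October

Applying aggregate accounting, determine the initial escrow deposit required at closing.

$4,815.32

Cushion = 2 × $1,426.88 = $2,853.76
Trial balance (start $0, +$1,426.88 each month, − disbursements):
  Feb: +$1,426.88 − $3,008.94 → -$1,582.06
  Mar: +$1,426.88 → -$155.18
  Apr: +$1,426.88 − $892.20 → $379.50
  May: +$1,426.88 − $3,008.94 → -$1,202.56
  Jun: +$1,426.88 → $224.32
  Jul: +$1,426.88 − $892.20 → $759.00
  Aug: +$1,426.88 − $3,008.94 → -$823.06
  Sep: +$1,426.88 → $603.82
  Oct: +$1,426.88 − $2,410.20 → -$379.50
  Nov: +$1,426.88 − $3,008.94 → -$1,961.56
  Dec: +$1,426.88 → -$534.68
  Jan: +$1,426.88 − $892.20 → $0.00
Lowest trial balance = -$1,961.56 (Nov)
Initial deposit = cushion − low point = $2,853.76 − (-$1,961.56) = $4,815.32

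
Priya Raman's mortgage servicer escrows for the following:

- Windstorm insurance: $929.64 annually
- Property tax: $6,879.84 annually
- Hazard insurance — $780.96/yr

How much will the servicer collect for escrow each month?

$715.87

Windstorm insurance: $929.64
Property tax: $6,879.84
Hazard insurance: $780.96
Yearly total = $929.64 + $6,879.84 + $780.96 = $8,590.44
Monthly = $8,590.44 ÷ 12 = $715.87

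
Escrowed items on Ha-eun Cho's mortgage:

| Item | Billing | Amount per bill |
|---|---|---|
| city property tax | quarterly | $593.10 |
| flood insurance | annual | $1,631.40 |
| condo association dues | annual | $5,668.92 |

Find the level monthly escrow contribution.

City property tax = $593.10 × 4 = $2,372.40 annually
Flood insurance = $1,631.40 annually
Condo association dues = $5,668.92 annually
Total annual escrow = $2,372.40 + $1,631.40 + $5,668.92 = $9,672.72
Monthly = $9,672.72 ÷ 12 = $806.06

$806.06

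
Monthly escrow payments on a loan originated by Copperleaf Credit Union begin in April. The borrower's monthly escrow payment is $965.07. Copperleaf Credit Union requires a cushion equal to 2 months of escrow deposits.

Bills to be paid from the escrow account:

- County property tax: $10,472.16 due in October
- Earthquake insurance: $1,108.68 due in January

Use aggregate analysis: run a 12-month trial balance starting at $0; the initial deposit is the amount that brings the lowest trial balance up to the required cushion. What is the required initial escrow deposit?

$5,646.81

Cushion = 2 × $965.07 = $1,930.14
Trial balance (start $0, +$965.07 each month, − disbursements):
  Apr: +$965.07 → $965.07
  May: +$965.07 → $1,930.14
  Jun: +$965.07 → $2,895.21
  Jul: +$965.07 → $3,860.28
  Aug: +$965.07 → $4,825.35
  Sep: +$965.07 → $5,790.42
  Oct: +$965.07 − $10,472.16 → -$3,716.67
  Nov: +$965.07 → -$2,751.60
  Dec: +$965.07 → -$1,786.53
  Jan: +$965.07 − $1,108.68 → -$1,930.14
  Feb: +$965.07 → -$965.07
  Mar: +$965.07 → $0.00
Lowest trial balance = -$3,716.67 (Oct)
Initial deposit = cushion − low point = $1,930.14 − (-$3,716.67) = $5,646.81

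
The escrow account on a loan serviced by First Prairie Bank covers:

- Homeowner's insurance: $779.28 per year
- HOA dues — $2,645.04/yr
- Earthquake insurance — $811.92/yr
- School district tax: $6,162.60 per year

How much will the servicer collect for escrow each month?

$866.57

Homeowner's insurance: $779.28 annually
HOA dues: $2,645.04 annually
Earthquake insurance: $811.92 annually
School district tax: $6,162.60 annually
Combined annual = $779.28 + $2,645.04 + $811.92 + $6,162.60 = $10,398.84
Monthly escrow = $10,398.84 ÷ 12 = $866.57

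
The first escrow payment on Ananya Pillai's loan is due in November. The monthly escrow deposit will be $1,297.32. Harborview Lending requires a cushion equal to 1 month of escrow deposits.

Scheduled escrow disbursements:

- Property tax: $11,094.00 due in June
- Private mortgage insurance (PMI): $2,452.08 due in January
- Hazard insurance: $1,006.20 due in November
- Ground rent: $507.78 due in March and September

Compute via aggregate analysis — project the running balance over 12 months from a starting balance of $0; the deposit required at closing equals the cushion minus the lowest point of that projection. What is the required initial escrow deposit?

Cushion = 1 × $1,297.32 = $1,297.32
Trial balance (start $0, +$1,297.32 each month, − disbursements):
  Nov: +$1,297.32 − $1,006.20 → $291.12
  Dec: +$1,297.32 → $1,588.44
  Jan: +$1,297.32 − $2,452.08 → $433.68
  Feb: +$1,297.32 → $1,731.00
  Mar: +$1,297.32 − $507.78 → $2,520.54
  Apr: +$1,297.32 → $3,817.86
  May: +$1,297.32 → $5,115.18
  Jun: +$1,297.32 − $11,094.00 → -$4,681.50
  Jul: +$1,297.32 → -$3,384.18
  Aug: +$1,297.32 → -$2,086.86
  Sep: +$1,297.32 − $507.78 → -$1,297.32
  Oct: +$1,297.32 → $0.00
Lowest trial balance = -$4,681.50 (Jun)
Initial deposit = cushion − low point = $1,297.32 − (-$4,681.50) = $5,978.82

$5,978.82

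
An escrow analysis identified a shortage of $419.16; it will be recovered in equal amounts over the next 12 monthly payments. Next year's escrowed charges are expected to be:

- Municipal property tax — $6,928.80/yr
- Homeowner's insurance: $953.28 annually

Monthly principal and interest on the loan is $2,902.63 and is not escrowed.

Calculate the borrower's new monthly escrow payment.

$691.77

Municipal property tax = $6,928.80 per year
Homeowner's insurance = $953.28 per year
Total annual escrow = $7,882.08
Monthly = $7,882.08 ÷ 12 = $656.84
Monthly shortage recovery: $419.16 / 12 = $34.93
Adjusted monthly = $656.84 + $34.93 = $691.77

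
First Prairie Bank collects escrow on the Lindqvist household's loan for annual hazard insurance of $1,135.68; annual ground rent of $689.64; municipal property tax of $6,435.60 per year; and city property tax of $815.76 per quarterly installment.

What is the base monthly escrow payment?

$960.33

Hazard insurance: $1,135.68/yr
Ground rent: $689.64/yr
Municipal property tax: $6,435.60/yr
City property tax: $815.76 × 4 = $3,263.04/yr
Yearly total = $1,135.68 + $689.64 + $6,435.60 + $3,263.04 = $11,523.96
Monthly = $11,523.96 / 12 = $960.33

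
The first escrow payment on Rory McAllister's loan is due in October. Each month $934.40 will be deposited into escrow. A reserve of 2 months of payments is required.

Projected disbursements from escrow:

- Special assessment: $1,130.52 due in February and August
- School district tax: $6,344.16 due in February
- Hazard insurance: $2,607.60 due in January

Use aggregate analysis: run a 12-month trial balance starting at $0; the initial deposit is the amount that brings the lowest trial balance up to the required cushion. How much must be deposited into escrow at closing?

$7,279.08

Cushion = 2 × $934.40 = $1,868.80
Trial balance (start $0, +$934.40 each month, − disbursements):
  Oct: +$934.40 → $934.40
  Nov: +$934.40 → $1,868.80
  Dec: +$934.40 → $2,803.20
  Jan: +$934.40 − $2,607.60 → $1,130.00
  Feb: +$934.40 − $7,474.68 → -$5,410.28
  Mar: +$934.40 → -$4,475.88
  Apr: +$934.40 → -$3,541.48
  May: +$934.40 → -$2,607.08
  Jun: +$934.40 → -$1,672.68
  Jul: +$934.40 → -$738.28
  Aug: +$934.40 − $1,130.52 → -$934.40
  Sep: +$934.40 → $0.00
Lowest trial balance = -$5,410.28 (Feb)
Initial deposit = cushion − low point = $1,868.80 − (-$5,410.28) = $7,279.08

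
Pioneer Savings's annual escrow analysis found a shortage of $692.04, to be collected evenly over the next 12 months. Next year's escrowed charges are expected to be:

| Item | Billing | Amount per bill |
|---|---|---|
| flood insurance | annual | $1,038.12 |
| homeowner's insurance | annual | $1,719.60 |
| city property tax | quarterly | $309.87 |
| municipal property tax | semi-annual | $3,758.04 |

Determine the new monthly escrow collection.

Flood insurance = $1,038.12 per year
Homeowner's insurance = $1,719.60 per year
City property tax = $309.87 × 4 = $1,239.48 per year
Municipal property tax = $3,758.04 × 2 = $7,516.08 per year
Annual escrow total = $1,038.12 + $1,719.60 + $1,239.48 + $7,516.08 = $11,513.28
Per month = $11,513.28 ÷ 12 = $959.44
Shortage spread = $692.04 ÷ 12 = $57.67/mo
Adjusted monthly = $959.44 + $57.67 = $1,017.11

$1,017.11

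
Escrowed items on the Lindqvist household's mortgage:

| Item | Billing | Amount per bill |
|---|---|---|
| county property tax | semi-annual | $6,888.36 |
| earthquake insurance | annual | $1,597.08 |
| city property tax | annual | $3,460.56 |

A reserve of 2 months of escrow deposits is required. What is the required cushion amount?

County property tax = $6,888.36 × 2 = $13,776.72
Earthquake insurance = $1,597.08
City property tax = $3,460.56
Annual escrow total = $13,776.72 + $1,597.08 + $3,460.56 = $18,834.36
Monthly = $18,834.36 / 12 = $1,569.53
Reserve = 2 × $1,569.53 = $3,139.06

$3,139.06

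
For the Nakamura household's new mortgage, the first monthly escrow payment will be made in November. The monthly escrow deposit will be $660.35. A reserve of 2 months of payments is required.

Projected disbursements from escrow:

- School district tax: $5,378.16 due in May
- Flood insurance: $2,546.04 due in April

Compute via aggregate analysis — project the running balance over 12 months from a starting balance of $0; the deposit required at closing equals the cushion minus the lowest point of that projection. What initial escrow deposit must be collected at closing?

Cushion = 2 × $660.35 = $1,320.70
Trial balance (start $0, +$660.35 each month, − disbursements):
  Nov: +$660.35 → $660.35
  Dec: +$660.35 → $1,320.70
  Jan: +$660.35 → $1,981.05
  Feb: +$660.35 → $2,641.40
  Mar: +$660.35 → $3,301.75
  Apr: +$660.35 − $2,546.04 → $1,416.06
  May: +$660.35 − $5,378.16 → -$3,301.75
  Jun: +$660.35 → -$2,641.40
  Jul: +$660.35 → -$1,981.05
  Aug: +$660.35 → -$1,320.70
  Sep: +$660.35 → -$660.35
  Oct: +$660.35 → $0.00
Lowest trial balance = -$3,301.75 (May)
Initial deposit = cushion − low point = $1,320.70 − (-$3,301.75) = $4,622.45

$4,622.45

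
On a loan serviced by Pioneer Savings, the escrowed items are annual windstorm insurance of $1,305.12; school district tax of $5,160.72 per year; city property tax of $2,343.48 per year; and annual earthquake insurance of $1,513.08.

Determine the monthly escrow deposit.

$860.20

Windstorm insurance = $1,305.12 per year
School district tax = $5,160.72 per year
City property tax = $2,343.48 per year
Earthquake insurance = $1,513.08 per year
Yearly total = $10,322.40
Monthly = $10,322.40 ÷ 12 = $860.20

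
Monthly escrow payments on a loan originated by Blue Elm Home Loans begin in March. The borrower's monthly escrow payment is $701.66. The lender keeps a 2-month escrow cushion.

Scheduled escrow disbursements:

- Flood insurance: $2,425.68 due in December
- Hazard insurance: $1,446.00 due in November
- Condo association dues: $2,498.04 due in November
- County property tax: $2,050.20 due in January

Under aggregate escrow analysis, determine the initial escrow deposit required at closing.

$2,104.98

Cushion = 2 × $701.66 = $1,403.32
Trial balance (start $0, +$701.66 each month, − disbursements):
  Mar: +$701.66 → $701.66
  Apr: +$701.66 → $1,403.32
  May: +$701.66 → $2,104.98
  Jun: +$701.66 → $2,806.64
  Jul: +$701.66 → $3,508.30
  Aug: +$701.66 → $4,209.96
  Sep: +$701.66 → $4,911.62
  Oct: +$701.66 → $5,613.28
  Nov: +$701.66 − $3,944.04 → $2,370.90
  Dec: +$701.66 − $2,425.68 → $646.88
  Jan: +$701.66 − $2,050.20 → -$701.66
  Feb: +$701.66 → $0.00
Lowest trial balance = -$701.66 (Jan)
Initial deposit = cushion − low point = $1,403.32 − (-$701.66) = $2,104.98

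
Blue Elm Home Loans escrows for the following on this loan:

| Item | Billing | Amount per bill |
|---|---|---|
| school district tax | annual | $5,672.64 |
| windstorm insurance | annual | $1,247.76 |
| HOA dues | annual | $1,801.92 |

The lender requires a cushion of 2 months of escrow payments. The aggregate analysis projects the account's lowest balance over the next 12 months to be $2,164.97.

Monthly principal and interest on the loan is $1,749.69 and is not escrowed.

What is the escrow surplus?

$711.25

School district tax — $5,672.64 per year
Windstorm insurance — $1,247.76 per year
HOA dues — $1,801.92 per year
Yearly total = $8,722.32
Per month = $8,722.32 ÷ 12 = $726.86
Cushion = 2 × $726.86 = $1,453.72
Excess over cushion: $2,164.97 − $1,453.72 = $711.25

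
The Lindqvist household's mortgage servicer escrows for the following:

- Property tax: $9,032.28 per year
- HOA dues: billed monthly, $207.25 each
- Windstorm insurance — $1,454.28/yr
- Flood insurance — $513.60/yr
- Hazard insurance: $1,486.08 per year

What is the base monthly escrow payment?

Property tax = $9,032.28 annually
HOA dues = $207.25 × 12 = $2,487.00 annually
Windstorm insurance = $1,454.28 annually
Flood insurance = $513.60 annually
Hazard insurance = $1,486.08 annually
Combined annual = $9,032.28 + $2,487.00 + $1,454.28 + $513.60 + $1,486.08 = $14,973.24
Monthly = $14,973.24 / 12 = $1,247.77

$1,247.77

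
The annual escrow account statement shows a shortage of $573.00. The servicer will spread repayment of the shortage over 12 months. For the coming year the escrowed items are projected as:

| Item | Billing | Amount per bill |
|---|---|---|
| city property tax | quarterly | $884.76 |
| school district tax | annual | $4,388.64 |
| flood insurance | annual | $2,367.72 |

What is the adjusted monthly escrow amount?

City property tax — $884.76 × 4 = $3,539.04 annually
School district tax — $4,388.64 annually
Flood insurance — $2,367.72 annually
Yearly total = $10,295.40
Monthly = $10,295.40 / 12 = $857.95
Shortage spread = $573.00 ÷ 12 = $47.75/mo
New monthly escrow = $857.95 + $47.75 = $905.70

$905.70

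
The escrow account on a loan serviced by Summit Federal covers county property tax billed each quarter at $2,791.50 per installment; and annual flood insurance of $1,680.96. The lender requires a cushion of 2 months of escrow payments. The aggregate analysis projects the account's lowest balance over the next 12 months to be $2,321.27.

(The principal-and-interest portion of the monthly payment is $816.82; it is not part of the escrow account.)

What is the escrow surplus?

County property tax: $2,791.50 × 4 = $11,166.00 per year
Flood insurance: $1,680.96 per year
Annual escrow total = $12,846.96
Base monthly escrow = $12,846.96 / 12 = $1,070.58
Required cushion = 2 × $1,070.58 = $2,141.16
Excess over cushion: $2,321.27 − $2,141.16 = $180.11

$180.11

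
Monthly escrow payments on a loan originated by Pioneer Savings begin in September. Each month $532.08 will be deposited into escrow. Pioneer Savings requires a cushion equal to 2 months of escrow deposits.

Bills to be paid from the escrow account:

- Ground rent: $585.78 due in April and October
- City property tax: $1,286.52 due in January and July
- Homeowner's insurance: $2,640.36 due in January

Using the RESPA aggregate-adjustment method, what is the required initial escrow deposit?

$2,916.42

Cushion = 2 × $532.08 = $1,064.16
Trial balance (start $0, +$532.08 each month, − disbursements):
  Sep: +$532.08 → $532.08
  Oct: +$532.08 − $585.78 → $478.38
  Nov: +$532.08 → $1,010.46
  Dec: +$532.08 → $1,542.54
  Jan: +$532.08 − $3,926.88 → -$1,852.26
  Feb: +$532.08 → -$1,320.18
  Mar: +$532.08 → -$788.10
  Apr: +$532.08 − $585.78 → -$841.80
  May: +$532.08 → -$309.72
  Jun: +$532.08 → $222.36
  Jul: +$532.08 − $1,286.52 → -$532.08
  Aug: +$532.08 → $0.00
Lowest trial balance = -$1,852.26 (Jan)
Initial deposit = cushion − low point = $1,064.16 − (-$1,852.26) = $2,916.42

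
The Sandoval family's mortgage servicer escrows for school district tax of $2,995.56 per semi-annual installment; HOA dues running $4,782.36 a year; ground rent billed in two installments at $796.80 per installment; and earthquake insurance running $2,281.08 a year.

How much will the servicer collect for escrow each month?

$1,220.68

School district tax — $2,995.56 × 2 = $5,991.12
HOA dues — $4,782.36
Ground rent — $796.80 × 2 = $1,593.60
Earthquake insurance — $2,281.08
Total per year = $5,991.12 + $4,782.36 + $1,593.60 + $2,281.08 = $14,648.16
Monthly escrow = $14,648.16 ÷ 12 = $1,220.68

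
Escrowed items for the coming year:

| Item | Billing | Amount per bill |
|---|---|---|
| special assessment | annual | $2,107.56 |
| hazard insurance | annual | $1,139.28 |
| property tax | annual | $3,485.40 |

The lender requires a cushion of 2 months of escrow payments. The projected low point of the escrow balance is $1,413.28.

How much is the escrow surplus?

Special assessment — $2,107.56/yr
Hazard insurance — $1,139.28/yr
Property tax — $3,485.40/yr
Total per year = $2,107.56 + $1,139.28 + $3,485.40 = $6,732.24
Monthly = $6,732.24 / 12 = $561.02
Required cushion = 2 × $561.02 = $1,122.04
Excess over cushion: $1,413.28 − $1,122.04 = $291.24

$291.24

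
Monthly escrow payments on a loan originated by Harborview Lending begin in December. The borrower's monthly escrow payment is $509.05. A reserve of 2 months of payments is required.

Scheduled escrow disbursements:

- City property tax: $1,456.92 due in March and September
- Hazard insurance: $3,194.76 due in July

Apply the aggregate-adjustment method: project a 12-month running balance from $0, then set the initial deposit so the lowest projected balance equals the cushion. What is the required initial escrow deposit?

$2,036.20

Cushion = 2 × $509.05 = $1,018.10
Trial balance (start $0, +$509.05 each month, − disbursements):
  Dec: +$509.05 → $509.05
  Jan: +$509.05 → $1,018.10
  Feb: +$509.05 → $1,527.15
  Mar: +$509.05 − $1,456.92 → $579.28
  Apr: +$509.05 → $1,088.33
  May: +$509.05 → $1,597.38
  Jun: +$509.05 → $2,106.43
  Jul: +$509.05 − $3,194.76 → -$579.28
  Aug: +$509.05 → -$70.23
  Sep: +$509.05 − $1,456.92 → -$1,018.10
  Oct: +$509.05 → -$509.05
  Nov: +$509.05 → $0.00
Lowest trial balance = -$1,018.10 (Sep)
Initial deposit = cushion − low point = $1,018.10 − (-$1,018.10) = $2,036.20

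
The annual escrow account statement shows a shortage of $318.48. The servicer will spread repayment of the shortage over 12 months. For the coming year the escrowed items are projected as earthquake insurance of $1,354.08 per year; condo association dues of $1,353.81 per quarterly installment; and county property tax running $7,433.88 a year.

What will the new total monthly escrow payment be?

$1,210.14

Earthquake insurance — $1,354.08 per year
Condo association dues — $1,353.81 × 4 = $5,415.24 per year
County property tax — $7,433.88 per year
Total per year = $14,203.20
Monthly escrow = $14,203.20 / 12 = $1,183.60
Monthly shortage recovery: $318.48 / 12 = $26.54
Adjusted monthly = $1,183.60 + $26.54 = $1,210.14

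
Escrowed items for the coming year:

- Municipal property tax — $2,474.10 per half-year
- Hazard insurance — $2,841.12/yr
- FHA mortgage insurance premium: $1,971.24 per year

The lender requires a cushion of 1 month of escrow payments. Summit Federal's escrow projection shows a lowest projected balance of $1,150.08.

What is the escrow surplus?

$336.70

Municipal property tax = $2,474.10 × 2 = $4,948.20
Hazard insurance = $2,841.12
FHA mortgage insurance premium = $1,971.24
Yearly total = $9,760.56
Monthly escrow = $9,760.56 ÷ 12 = $813.38
Required reserve = 1 × $813.38 = $813.38
Excess over cushion: $1,150.08 − $813.38 = $336.70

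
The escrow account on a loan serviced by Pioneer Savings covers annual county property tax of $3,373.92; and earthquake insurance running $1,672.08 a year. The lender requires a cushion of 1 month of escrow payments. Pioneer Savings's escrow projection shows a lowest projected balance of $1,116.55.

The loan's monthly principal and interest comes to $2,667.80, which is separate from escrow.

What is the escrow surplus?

County property tax — $3,373.92/yr
Earthquake insurance — $1,672.08/yr
Annual escrow total = $3,373.92 + $1,672.08 = $5,046.00
Monthly = $5,046.00 ÷ 12 = $420.50
Required cushion = 1 × $420.50 = $420.50
Surplus = $1,116.55 − $420.50 = $696.05

$696.05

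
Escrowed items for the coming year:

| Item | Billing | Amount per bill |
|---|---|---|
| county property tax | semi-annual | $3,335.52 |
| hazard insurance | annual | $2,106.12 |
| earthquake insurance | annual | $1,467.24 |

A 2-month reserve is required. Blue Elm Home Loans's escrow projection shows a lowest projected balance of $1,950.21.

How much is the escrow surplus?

$242.81

County property tax = $3,335.52 × 2 = $6,671.04 per year
Hazard insurance = $2,106.12 per year
Earthquake insurance = $1,467.24 per year
Annual escrow total = $6,671.04 + $2,106.12 + $1,467.24 = $10,244.40
Per month = $10,244.40 / 12 = $853.70
Cushion = 2 × $853.70 = $1,707.40
Surplus = $1,950.21 − $1,707.40 = $242.81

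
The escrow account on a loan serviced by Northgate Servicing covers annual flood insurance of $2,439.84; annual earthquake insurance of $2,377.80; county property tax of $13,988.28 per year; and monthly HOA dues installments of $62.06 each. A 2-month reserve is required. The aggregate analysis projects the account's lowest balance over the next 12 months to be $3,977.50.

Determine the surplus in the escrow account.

$719.06

Flood insurance = $2,439.84 annually
Earthquake insurance = $2,377.80 annually
County property tax = $13,988.28 annually
HOA dues = $62.06 × 12 = $744.72 annually
Total per year = $2,439.84 + $2,377.80 + $13,988.28 + $744.72 = $19,550.64
Base monthly escrow = $19,550.64 ÷ 12 = $1,629.22
Required reserve = 2 × $1,629.22 = $3,258.44
Excess over cushion: $3,977.50 − $3,258.44 = $719.06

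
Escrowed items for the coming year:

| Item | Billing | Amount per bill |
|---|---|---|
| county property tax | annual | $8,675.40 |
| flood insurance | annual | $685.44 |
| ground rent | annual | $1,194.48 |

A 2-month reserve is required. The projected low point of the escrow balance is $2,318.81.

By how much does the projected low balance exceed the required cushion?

County property tax: $8,675.40
Flood insurance: $685.44
Ground rent: $1,194.48
Yearly total = $8,675.40 + $685.44 + $1,194.48 = $10,555.32
Monthly escrow = $10,555.32 ÷ 12 = $879.61
Required cushion = 2 × $879.61 = $1,759.22
Excess over cushion: $2,318.81 − $1,759.22 = $559.59

$559.59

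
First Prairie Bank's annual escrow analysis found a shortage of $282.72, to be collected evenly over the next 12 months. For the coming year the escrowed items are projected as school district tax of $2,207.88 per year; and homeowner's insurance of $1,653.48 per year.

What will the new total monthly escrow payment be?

$345.34

School district tax — $2,207.88
Homeowner's insurance — $1,653.48
Total per year = $2,207.88 + $1,653.48 = $3,861.36
Base monthly escrow = $3,861.36 ÷ 12 = $321.78
Shortage per month = $282.72 / 12 = $23.56
New monthly escrow = $321.78 + $23.56 = $345.34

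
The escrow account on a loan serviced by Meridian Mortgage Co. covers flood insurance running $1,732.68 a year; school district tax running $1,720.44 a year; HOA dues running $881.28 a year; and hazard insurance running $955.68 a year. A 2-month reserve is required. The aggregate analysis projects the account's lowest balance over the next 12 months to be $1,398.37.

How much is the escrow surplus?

$516.69

Flood insurance — $1,732.68
School district tax — $1,720.44
HOA dues — $881.28
Hazard insurance — $955.68
Combined annual = $5,290.08
Monthly escrow = $5,290.08 ÷ 12 = $440.84
Required cushion = 2 × $440.84 = $881.68
Surplus = $1,398.37 − $881.68 = $516.69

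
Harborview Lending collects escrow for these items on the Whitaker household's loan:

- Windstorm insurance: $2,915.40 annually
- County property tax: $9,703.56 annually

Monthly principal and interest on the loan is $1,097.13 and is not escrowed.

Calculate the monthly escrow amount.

Windstorm insurance = $2,915.40 per year
County property tax = $9,703.56 per year
Combined annual = $12,618.96
Monthly escrow = $12,618.96 ÷ 12 = $1,051.58

$1,051.58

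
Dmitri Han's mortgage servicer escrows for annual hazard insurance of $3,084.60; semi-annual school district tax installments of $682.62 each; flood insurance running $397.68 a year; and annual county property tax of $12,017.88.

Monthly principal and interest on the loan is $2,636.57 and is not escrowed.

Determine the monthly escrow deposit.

Hazard insurance: $3,084.60 per year
School district tax: $682.62 × 2 = $1,365.24 per year
Flood insurance: $397.68 per year
County property tax: $12,017.88 per year
Total annual escrow = $3,084.60 + $1,365.24 + $397.68 + $12,017.88 = $16,865.40
Monthly escrow = $16,865.40 / 12 = $1,405.45

$1,405.45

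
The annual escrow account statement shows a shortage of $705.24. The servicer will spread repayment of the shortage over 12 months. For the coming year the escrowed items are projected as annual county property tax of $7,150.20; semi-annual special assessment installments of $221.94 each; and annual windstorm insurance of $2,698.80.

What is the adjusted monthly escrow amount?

$916.51

County property tax: $7,150.20 per year
Special assessment: $221.94 × 2 = $443.88 per year
Windstorm insurance: $2,698.80 per year
Total annual escrow = $10,292.88
Monthly = $10,292.88 / 12 = $857.74
Shortage per month = $705.24 ÷ 12 = $58.77
New monthly escrow = $857.74 + $58.77 = $916.51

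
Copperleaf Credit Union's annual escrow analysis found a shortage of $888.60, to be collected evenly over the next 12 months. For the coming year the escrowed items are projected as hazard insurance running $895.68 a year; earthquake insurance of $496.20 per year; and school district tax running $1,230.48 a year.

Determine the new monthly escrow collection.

$292.58

Hazard insurance: $895.68 per year
Earthquake insurance: $496.20 per year
School district tax: $1,230.48 per year
Combined annual = $2,622.36
Monthly escrow = $2,622.36 ÷ 12 = $218.53
Monthly shortage recovery: $888.60 / 12 = $74.05
Adjusted monthly = $218.53 + $74.05 = $292.58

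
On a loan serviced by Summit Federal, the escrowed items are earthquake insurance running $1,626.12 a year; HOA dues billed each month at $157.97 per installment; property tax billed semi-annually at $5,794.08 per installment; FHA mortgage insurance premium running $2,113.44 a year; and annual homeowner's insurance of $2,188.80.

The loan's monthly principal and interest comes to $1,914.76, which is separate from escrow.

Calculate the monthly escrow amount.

Earthquake insurance: $1,626.12/yr
HOA dues: $157.97 × 12 = $1,895.64/yr
Property tax: $5,794.08 × 2 = $11,588.16/yr
FHA mortgage insurance premium: $2,113.44/yr
Homeowner's insurance: $2,188.80/yr
Total annual escrow = $19,412.16
Per month = $19,412.16 ÷ 12 = $1,617.68

$1,617.68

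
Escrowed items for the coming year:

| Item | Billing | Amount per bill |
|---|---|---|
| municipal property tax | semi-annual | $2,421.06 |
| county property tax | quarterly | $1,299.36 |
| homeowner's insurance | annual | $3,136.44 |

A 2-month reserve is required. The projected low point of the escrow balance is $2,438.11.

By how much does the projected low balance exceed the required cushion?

$242.11

Municipal property tax — $2,421.06 × 2 = $4,842.12
County property tax — $1,299.36 × 4 = $5,197.44
Homeowner's insurance — $3,136.44
Yearly total = $4,842.12 + $5,197.44 + $3,136.44 = $13,176.00
Monthly = $13,176.00 / 12 = $1,098.00
Required reserve = 2 × $1,098.00 = $2,196.00
Excess over cushion: $2,438.11 − $2,196.00 = $242.11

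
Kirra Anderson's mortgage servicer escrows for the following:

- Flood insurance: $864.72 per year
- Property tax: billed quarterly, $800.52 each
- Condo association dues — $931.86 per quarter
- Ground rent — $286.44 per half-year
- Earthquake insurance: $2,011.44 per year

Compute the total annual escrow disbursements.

$10,378.56

Flood insurance = $864.72/yr
Property tax = $800.52 × 4 = $3,202.08/yr
Condo association dues = $931.86 × 4 = $3,727.44/yr
Ground rent = $286.44 × 2 = $572.88/yr
Earthquake insurance = $2,011.44/yr
Yearly total = $864.72 + $3,202.08 + $3,727.44 + $572.88 + $2,011.44 = $10,378.56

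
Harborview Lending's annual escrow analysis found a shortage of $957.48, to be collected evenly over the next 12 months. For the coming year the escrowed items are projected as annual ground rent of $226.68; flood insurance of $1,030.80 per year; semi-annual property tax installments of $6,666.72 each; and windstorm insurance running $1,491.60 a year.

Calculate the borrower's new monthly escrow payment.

Ground rent — $226.68 per year
Flood insurance — $1,030.80 per year
Property tax — $6,666.72 × 2 = $13,333.44 per year
Windstorm insurance — $1,491.60 per year
Total annual escrow = $226.68 + $1,030.80 + $13,333.44 + $1,491.60 = $16,082.52
Monthly = $16,082.52 ÷ 12 = $1,340.21
Shortage per month = $957.48 / 12 = $79.79
New monthly escrow = $1,340.21 + $79.79 = $1,420.00

$1,420.00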